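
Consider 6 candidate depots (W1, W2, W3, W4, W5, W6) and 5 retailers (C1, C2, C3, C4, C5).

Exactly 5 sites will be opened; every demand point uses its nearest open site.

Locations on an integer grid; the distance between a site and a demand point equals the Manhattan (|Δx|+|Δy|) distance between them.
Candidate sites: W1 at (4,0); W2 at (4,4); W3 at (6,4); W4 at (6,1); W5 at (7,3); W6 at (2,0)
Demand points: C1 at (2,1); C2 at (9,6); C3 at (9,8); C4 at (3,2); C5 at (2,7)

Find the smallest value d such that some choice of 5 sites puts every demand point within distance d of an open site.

Open {W1, W2, W3, W4, W5}.
  Farthest demand point is C3 at distance 7 (to W3); all others are ≤ 7.
With {W1, W2, W3, W4, W6} the worst case is 7.
With {W1, W2, W3, W5, W6} the worst case is 7.
No size-5 selection achieves below 7.

7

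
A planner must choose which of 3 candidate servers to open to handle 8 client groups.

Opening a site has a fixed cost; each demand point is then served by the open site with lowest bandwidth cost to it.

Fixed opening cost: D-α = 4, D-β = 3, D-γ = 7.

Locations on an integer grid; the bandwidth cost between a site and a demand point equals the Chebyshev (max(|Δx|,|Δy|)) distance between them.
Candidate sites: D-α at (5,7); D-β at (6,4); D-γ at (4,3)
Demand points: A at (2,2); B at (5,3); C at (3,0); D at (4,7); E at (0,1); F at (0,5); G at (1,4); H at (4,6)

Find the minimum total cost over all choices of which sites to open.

Open {D-α, D-γ}: assign each demand point to its cheapest open site.
  A→D-γ 2, B→D-γ 1, C→D-γ 3, D→D-α 1, E→D-γ 4, F→D-γ 4, G→D-γ 3, H→D-α 1
  bandwidth cost 19, fixed 11 → total 30.
Compare {D-γ}: bandwidth cost 24 + fixed 7 = 31.
Compare {D-β, D-γ}: bandwidth cost 22 + fixed 10 = 32.
Compare {D-α, D-β}: bandwidth cost 26 + fixed 7 = 33.
All other subsets cost ≥ 31. Minimum total cost: 30.

30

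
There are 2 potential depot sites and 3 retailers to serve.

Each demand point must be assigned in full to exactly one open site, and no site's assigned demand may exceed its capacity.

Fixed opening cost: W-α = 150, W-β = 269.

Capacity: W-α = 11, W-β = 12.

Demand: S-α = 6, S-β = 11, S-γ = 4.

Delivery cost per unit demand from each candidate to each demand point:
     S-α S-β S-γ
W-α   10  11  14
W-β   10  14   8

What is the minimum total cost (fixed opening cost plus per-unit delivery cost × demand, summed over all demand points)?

632

Open {W-α, W-β}; cheapest assignment that respects the capacities:
  W-α (cap 11, load 11): S-β — cost 11×11 = 121
  W-β (cap 12, load 10): S-α, S-γ — cost 6×10 + 4×8 = 92
  Shipping 213, fixed 419 → total 632.
  Any other capacity-feasible assignment to {W-α, W-β} ships for at least 213.
Total demand is 21 and no other set of sites has combined capacity ≥ 21, so {W-α, W-β} is the only feasible choice of open sites. Minimum: 632.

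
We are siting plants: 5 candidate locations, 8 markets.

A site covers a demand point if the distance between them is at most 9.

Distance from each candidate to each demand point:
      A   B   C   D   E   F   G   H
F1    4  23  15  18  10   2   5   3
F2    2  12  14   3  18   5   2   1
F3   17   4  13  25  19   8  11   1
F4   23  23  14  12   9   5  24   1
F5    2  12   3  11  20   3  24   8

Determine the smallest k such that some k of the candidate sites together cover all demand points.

Coverage sets (demand points within 9 of each site):
  F1: {A, F, G, H}
  F2: {A, D, F, G, H}
  F3: {B, F, H}
  F4: {E, F, H}
  F5: {A, C, F, H}
No 3 sites suffice: every size-3 union leaves at least one demand point uncovered.
But {F2, F3, F4, F5} covers everything, so the minimum is 4.

4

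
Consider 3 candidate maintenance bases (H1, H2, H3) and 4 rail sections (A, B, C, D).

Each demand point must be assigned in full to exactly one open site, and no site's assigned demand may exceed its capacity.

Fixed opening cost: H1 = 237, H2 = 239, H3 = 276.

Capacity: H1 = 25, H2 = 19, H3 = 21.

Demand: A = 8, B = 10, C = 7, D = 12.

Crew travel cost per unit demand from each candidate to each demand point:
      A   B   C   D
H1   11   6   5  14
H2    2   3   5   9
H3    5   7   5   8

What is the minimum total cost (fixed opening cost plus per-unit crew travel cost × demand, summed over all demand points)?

692

Open {H2, H3}; cheapest assignment that respects the capacities:
  H2 (cap 19, load 18): A, B — cost 8×2 + 10×3 = 46
  H3 (cap 21, load 19): C, D — cost 7×5 + 12×8 = 131
  Shipping 177, fixed 515 → total 692.
  Any other capacity-feasible assignment to {H2, H3} ships for at least 177.
Compare {H1, H2}: its best feasible assignment gives total 725.
Compare {H1, H3}: its best feasible assignment gives total 744.
Every other set of open sites that can feasibly serve all demand totals ≥ 725 even under its best assignment. Minimum: 692.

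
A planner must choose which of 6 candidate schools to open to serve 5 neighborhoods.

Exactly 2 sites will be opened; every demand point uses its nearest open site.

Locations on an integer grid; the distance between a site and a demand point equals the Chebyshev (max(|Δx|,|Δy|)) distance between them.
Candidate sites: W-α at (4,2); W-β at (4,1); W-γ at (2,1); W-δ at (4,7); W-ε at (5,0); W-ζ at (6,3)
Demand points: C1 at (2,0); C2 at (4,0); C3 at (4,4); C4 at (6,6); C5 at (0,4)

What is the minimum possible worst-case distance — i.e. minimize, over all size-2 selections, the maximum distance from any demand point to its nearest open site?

3

Open {W-γ, W-δ}.
  Farthest demand point is C3 at distance 3 (to W-γ); all others are ≤ 3.
With {W-γ, W-ζ} the worst case is 3.
With {W-α, W-β} the worst case is 4.
No size-2 selection achieves below 3.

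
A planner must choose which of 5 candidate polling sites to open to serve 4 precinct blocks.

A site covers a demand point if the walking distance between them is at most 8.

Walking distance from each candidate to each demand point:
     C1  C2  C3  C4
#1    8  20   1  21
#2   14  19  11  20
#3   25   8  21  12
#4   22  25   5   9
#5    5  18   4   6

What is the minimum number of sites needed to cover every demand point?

Coverage sets (demand points within 8 of each site):
  #1: {C1, C3}
  #2: {}
  #3: {C2}
  #4: {C3}
  #5: {C1, C3, C4}
No single site covers all 4 demand points.
But {#3, #5} covers everything, so the minimum is 2.

2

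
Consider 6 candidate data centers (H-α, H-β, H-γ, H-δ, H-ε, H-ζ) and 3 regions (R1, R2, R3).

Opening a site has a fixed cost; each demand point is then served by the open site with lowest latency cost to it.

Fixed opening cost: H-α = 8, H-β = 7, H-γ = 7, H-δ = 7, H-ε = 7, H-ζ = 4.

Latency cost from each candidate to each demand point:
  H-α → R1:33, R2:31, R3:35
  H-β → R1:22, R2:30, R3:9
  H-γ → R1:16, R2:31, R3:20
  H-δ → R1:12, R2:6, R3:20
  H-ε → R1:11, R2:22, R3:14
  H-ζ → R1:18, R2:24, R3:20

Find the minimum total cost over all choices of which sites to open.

41

Open {H-β, H-δ}: assign each demand point to its cheapest open site.
  R1→H-δ 12, R2→H-δ 6, R3→H-β 9
  latency cost 27, fixed 14 → total 41.
Compare {H-δ}: latency cost 38 + fixed 7 = 45.
Compare {H-δ, H-ε}: latency cost 31 + fixed 14 = 45.
Compare {H-β, H-δ, H-ζ}: latency cost 27 + fixed 18 = 45.
All other subsets cost ≥ 45. Minimum total cost: 41.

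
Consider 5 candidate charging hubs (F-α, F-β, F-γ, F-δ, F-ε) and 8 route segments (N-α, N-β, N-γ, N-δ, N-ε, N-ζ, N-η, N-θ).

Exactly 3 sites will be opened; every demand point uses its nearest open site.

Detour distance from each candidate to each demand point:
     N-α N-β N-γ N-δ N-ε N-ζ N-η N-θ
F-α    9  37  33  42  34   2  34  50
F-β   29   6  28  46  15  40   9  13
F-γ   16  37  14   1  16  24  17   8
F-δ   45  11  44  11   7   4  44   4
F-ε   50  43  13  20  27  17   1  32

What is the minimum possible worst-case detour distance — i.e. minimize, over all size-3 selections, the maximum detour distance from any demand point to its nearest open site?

Open {F-α, F-δ, F-ε}.
  Farthest demand point is N-γ at detour distance 13 (to F-ε); all others are ≤ 13.
With {F-α, F-β, F-γ} the worst case is 15.
With {F-β, F-γ, F-δ} the worst case is 16.
No size-3 selection achieves below 13.

13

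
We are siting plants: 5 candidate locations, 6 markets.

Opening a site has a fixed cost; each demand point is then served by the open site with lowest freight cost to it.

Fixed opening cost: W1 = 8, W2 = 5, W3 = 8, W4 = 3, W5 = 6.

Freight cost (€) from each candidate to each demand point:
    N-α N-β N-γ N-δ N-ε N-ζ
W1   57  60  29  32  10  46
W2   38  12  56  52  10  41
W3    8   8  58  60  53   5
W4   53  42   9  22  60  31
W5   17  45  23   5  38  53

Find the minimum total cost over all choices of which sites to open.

Open {W2, W3, W4, W5}: assign each demand point to its cheapest open site.
  N-α→W3 8, N-β→W3 8, N-γ→W4 9, N-δ→W5 5, N-ε→W2 10, N-ζ→W3 5
  freight cost 45, fixed 22 → total 67.
Compare {W1, W3, W4, W5}: freight cost 45 + fixed 25 = 70.
Compare {W1, W2, W3, W4, W5}: freight cost 45 + fixed 30 = 75.
Compare {W2, W3, W4}: freight cost 62 + fixed 16 = 78.
All other subsets cost ≥ 70. Minimum total cost: 67.

67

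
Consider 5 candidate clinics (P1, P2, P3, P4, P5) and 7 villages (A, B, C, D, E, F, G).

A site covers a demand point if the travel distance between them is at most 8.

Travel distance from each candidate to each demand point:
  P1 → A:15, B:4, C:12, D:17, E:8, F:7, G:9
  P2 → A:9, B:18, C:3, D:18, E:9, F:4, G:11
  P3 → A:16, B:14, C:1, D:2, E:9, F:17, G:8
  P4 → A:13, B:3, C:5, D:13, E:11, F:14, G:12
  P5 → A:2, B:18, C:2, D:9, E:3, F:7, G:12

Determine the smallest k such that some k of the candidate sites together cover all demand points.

Coverage sets (demand points within 8 of each site):
  P1: {B, E, F}
  P2: {C, F}
  P3: {C, D, G}
  P4: {B, C}
  P5: {A, C, E, F}
No 2 sites suffice: every size-2 union leaves at least one demand point uncovered.
But {P1, P3, P5} covers everything, so the minimum is 3.

3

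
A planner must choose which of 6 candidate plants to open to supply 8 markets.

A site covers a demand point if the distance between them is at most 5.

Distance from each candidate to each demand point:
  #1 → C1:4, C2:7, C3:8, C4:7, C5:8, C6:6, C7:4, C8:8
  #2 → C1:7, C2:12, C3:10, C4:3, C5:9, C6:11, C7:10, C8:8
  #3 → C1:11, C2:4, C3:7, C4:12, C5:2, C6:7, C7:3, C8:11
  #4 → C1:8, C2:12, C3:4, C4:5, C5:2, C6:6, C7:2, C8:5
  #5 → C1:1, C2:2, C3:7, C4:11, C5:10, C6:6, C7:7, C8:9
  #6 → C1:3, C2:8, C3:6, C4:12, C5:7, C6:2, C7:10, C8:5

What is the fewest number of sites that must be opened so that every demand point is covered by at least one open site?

Coverage sets (demand points within 5 of each site):
  #1: {C1, C7}
  #2: {C4}
  #3: {C2, C5, C7}
  #4: {C3, C4, C5, C7, C8}
  #5: {C1, C2}
  #6: {C1, C6, C8}
No 2 sites suffice: every size-2 union leaves at least one demand point uncovered.
But {#3, #4, #6} covers everything, so the minimum is 3.

3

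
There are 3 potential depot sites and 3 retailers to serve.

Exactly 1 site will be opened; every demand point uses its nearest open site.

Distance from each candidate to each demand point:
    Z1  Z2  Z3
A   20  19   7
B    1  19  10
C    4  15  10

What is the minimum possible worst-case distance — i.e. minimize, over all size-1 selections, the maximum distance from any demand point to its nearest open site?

Open {C}.
  Farthest demand point is Z2 at distance 15 (to C); all others are ≤ 15.
With {B} the worst case is 19.
With {A} the worst case is 20.
No size-1 selection achieves below 15.

15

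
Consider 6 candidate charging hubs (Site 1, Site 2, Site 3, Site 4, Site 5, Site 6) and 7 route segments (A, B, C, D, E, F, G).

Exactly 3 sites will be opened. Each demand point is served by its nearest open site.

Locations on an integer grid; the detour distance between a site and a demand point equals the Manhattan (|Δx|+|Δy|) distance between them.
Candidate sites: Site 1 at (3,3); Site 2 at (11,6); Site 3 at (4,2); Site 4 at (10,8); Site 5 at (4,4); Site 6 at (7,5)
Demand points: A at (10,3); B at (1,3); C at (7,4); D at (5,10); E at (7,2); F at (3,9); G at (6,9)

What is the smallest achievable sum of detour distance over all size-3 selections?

Open {Site 1, Site 2, Site 6}.
  A→Site 2 4, B→Site 1 2, C→Site 6 1, D→Site 6 7, E→Site 6 3, F→Site 1 6, G→Site 6 5  ⇒ total 28.
Compare {Site 1, Site 3, Site 6}: total 29.
Compare {Site 1, Site 4, Site 6}: total 29.
No size-3 selection does better; minimum is 28.

28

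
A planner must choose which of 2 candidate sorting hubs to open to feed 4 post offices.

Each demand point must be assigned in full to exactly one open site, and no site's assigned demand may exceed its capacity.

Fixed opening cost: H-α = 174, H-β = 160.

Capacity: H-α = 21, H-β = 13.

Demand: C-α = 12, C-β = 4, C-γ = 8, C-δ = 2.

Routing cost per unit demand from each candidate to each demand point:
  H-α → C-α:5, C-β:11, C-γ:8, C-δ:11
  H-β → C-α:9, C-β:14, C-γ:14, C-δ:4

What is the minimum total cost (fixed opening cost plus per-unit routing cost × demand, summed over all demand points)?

522

Open {H-α, H-β}; cheapest assignment that respects the capacities:
  H-α (cap 21, load 20): C-α, C-γ — cost 12×5 + 8×8 = 124
  H-β (cap 13, load 6): C-β, C-δ — cost 4×14 + 2×4 = 64
  Shipping 188, fixed 334 → total 522.
  Any other capacity-feasible assignment to {H-α, H-β} ships for at least 188.
Total demand is 26 and no other set of sites has combined capacity ≥ 26, so {H-α, H-β} is the only feasible choice of open sites. Minimum: 522.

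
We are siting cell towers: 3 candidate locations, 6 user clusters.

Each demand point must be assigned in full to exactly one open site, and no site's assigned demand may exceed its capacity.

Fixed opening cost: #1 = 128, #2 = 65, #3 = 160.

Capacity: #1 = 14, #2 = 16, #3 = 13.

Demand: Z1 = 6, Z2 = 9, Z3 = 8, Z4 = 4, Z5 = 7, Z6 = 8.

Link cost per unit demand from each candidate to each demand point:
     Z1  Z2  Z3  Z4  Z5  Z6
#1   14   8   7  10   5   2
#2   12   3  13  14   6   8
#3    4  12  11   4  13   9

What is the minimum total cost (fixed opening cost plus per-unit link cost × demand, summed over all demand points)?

Open {#1, #2, #3}; cheapest assignment that respects the capacities:
  #1 (cap 14, load 14): Z1, Z6 — cost 6×14 + 8×2 = 100
  #2 (cap 16, load 16): Z2, Z5 — cost 9×3 + 7×6 = 69
  #3 (cap 13, load 12): Z3, Z4 — cost 8×11 + 4×4 = 104
  Shipping 273, fixed 353 → total 626.
  Any other capacity-feasible assignment to {#1, #2, #3} ships for at least 273.
Total demand is 42 and no other set of sites has combined capacity ≥ 42, so {#1, #2, #3} is the only feasible choice of open sites. Minimum: 626.

626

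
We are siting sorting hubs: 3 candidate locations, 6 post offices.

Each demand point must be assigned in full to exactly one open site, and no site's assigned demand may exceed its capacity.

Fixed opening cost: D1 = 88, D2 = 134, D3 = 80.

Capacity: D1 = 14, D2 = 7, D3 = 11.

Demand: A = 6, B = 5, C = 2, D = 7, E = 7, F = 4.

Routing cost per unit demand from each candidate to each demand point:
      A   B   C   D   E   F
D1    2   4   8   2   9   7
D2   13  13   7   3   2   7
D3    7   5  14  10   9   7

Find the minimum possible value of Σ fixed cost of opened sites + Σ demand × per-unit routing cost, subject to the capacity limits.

Open {D1, D2, D3}; cheapest assignment that respects the capacities:
  D1 (cap 14, load 13): A, D — cost 6×2 + 7×2 = 26
  D2 (cap 7, load 7): E — cost 7×2 = 14
  D3 (cap 11, load 11): B, C, F — cost 5×5 + 2×14 + 4×7 = 81
  Shipping 121, fixed 302 → total 423.
  Any other capacity-feasible assignment to {D1, D2, D3} ships for at least 121.
Total demand is 31 and no other set of sites has combined capacity ≥ 31, so {D1, D2, D3} is the only feasible choice of open sites. Minimum: 423.

423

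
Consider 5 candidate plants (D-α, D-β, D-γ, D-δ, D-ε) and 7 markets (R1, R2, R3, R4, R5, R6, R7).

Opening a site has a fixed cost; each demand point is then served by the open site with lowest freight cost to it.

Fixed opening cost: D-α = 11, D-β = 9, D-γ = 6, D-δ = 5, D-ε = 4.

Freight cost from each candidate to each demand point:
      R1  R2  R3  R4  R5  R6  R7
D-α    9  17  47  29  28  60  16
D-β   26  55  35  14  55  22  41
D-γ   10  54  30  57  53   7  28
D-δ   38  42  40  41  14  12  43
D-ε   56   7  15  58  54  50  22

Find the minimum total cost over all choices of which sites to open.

Open {D-β, D-γ, D-δ, D-ε}: assign each demand point to its cheapest open site.
  R1→D-γ 10, R2→D-ε 7, R3→D-ε 15, R4→D-β 14, R5→D-δ 14, R6→D-γ 7, R7→D-ε 22
  freight cost 89, fixed 24 → total 113.
Compare {D-α, D-β, D-δ, D-ε}: freight cost 87 + fixed 29 = 116.
Compare {D-α, D-β, D-γ, D-δ, D-ε}: freight cost 82 + fixed 35 = 117.
Compare {D-α, D-δ, D-ε}: freight cost 102 + fixed 20 = 122.
All other subsets cost ≥ 116. Minimum total cost: 113.

113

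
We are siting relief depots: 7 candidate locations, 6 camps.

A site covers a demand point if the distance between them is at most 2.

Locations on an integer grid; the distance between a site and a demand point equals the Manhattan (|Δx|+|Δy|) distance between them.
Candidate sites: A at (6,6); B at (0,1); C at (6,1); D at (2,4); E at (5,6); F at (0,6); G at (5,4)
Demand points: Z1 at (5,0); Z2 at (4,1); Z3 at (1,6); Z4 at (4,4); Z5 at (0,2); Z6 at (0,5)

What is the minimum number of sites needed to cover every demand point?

Coverage sets (demand points within 2 of each site):
  A: {}
  B: {Z5}
  C: {Z1, Z2}
  D: {Z4}
  E: {}
  F: {Z3, Z6}
  G: {Z4}
No 3 sites suffice: every size-3 union leaves at least one demand point uncovered.
But {B, C, D, F} covers everything, so the minimum is 4.

4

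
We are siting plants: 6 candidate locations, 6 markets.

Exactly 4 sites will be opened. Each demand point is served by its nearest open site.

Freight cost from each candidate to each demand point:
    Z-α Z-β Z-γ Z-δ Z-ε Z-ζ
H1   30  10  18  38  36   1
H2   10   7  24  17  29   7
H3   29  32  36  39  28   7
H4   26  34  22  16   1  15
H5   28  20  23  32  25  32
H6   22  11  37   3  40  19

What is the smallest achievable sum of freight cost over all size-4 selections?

40

Open {H1, H2, H4, H6}.
  Z-α→H2 10, Z-β→H2 7, Z-γ→H1 18, Z-δ→H6 3, Z-ε→H4 1, Z-ζ→H1 1  ⇒ total 40.
Compare {H2, H3, H4, H6}: total 50.
Compare {H2, H4, H5, H6}: total 50.
No size-4 selection does better; minimum is 40.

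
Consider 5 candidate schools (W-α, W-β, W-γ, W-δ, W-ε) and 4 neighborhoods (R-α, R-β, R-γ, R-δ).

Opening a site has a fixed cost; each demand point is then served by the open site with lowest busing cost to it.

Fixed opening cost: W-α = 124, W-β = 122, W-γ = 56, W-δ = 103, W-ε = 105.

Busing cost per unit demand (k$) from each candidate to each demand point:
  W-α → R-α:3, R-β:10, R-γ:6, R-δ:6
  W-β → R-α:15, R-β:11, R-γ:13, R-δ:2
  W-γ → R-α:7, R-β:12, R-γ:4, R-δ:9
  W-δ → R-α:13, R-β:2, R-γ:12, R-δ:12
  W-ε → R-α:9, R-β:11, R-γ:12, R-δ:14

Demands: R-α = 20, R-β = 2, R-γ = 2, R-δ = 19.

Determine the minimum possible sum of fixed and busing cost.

Open {W-α}: assign each demand point to its cheapest open site.
  R-α→W-α 20×3=60, R-β→W-α 2×10=20, R-γ→W-α 2×6=12, R-δ→W-α 19×6=114
  busing cost 206, fixed 124 → total 330.
Compare {W-α, W-β}: busing cost 130 + fixed 246 = 376.
Compare {W-α, W-γ}: busing cost 202 + fixed 180 = 382.
Compare {W-β, W-γ}: busing cost 208 + fixed 178 = 386.
All other subsets cost ≥ 376. Minimum total cost: 330.

330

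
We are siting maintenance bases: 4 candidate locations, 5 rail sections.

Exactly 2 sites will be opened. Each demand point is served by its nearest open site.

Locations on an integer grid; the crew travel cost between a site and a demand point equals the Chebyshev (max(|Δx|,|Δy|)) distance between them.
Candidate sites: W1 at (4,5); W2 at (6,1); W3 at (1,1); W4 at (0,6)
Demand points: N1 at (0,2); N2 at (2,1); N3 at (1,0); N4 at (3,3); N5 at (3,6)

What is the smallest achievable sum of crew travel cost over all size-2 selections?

Open {W1, W3}.
  N1→W3 1, N2→W3 1, N3→W3 1, N4→W1 2, N5→W1 1  ⇒ total 6.
Compare {W3, W4}: total 8.
Compare {W2, W3}: total 10.
No size-2 selection does better; minimum is 6.

6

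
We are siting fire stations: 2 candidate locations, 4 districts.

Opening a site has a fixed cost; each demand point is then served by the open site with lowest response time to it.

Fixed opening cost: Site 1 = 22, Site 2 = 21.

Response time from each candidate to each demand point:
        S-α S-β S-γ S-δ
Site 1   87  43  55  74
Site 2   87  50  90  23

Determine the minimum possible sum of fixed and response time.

Open {Site 1, Site 2}: assign each demand point to its cheapest open site.
  S-α→Site 1 87, S-β→Site 1 43, S-γ→Site 1 55, S-δ→Site 2 23
  response time 208, fixed 43 → total 251.
Compare {Site 2}: response time 250 + fixed 21 = 271.
Compare {Site 1}: response time 259 + fixed 22 = 281.

251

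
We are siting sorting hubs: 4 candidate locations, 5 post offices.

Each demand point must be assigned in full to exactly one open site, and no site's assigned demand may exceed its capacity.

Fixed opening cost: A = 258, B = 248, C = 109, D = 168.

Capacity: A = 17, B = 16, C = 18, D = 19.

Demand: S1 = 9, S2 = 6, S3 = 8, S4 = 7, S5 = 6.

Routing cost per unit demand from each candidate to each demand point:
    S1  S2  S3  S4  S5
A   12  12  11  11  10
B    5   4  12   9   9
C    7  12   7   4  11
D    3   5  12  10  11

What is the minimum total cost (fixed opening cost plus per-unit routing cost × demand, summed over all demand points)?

562

Open {C, D}; cheapest assignment that respects the capacities:
  C (cap 18, load 17): S1, S3 — cost 9×7 + 8×7 = 119
  D (cap 19, load 19): S2, S4, S5 — cost 6×5 + 7×10 + 6×11 = 166
  Shipping 285, fixed 277 → total 562.
  Any other capacity-feasible assignment to {C, D} ships for at least 285.
Compare {B, C, D}: its best feasible assignment gives total 714.
Compare {A, C, D}: its best feasible assignment gives total 736.
Every other set of open sites that can feasibly serve all demand totals ≥ 714 even under its best assignment. Minimum: 562.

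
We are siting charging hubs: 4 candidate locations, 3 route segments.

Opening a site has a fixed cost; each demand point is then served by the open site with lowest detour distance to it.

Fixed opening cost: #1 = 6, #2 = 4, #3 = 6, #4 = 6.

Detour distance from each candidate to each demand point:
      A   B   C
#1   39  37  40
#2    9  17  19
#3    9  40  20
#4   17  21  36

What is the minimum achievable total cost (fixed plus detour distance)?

49

Open {#2}: assign each demand point to its cheapest open site.
  A→#2 9, B→#2 17, C→#2 19
  detour distance 45, fixed 4 → total 49.
Compare {#1, #2}: detour distance 45 + fixed 10 = 55.
Compare {#2, #3}: detour distance 45 + fixed 10 = 55.
Compare {#2, #4}: detour distance 45 + fixed 10 = 55.
All other subsets cost ≥ 55. Minimum total cost: 49.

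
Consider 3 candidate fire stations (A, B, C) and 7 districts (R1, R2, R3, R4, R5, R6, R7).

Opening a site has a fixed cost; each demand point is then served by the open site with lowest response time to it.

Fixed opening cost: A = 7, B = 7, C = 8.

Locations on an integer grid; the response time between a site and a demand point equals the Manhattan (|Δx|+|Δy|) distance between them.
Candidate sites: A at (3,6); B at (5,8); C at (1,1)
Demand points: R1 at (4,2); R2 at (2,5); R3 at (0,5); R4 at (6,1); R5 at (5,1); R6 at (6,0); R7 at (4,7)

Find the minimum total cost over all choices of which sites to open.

42

Open {A, C}: assign each demand point to its cheapest open site.
  R1→C 4, R2→A 2, R3→A 4, R4→C 5, R5→C 4, R6→C 6, R7→A 2
  response time 27, fixed 15 → total 42.
Compare {A}: response time 37 + fixed 7 = 44.
Compare {C}: response time 38 + fixed 8 = 46.
Compare {B, C}: response time 31 + fixed 15 = 46.
All other subsets cost ≥ 44. Minimum total cost: 42.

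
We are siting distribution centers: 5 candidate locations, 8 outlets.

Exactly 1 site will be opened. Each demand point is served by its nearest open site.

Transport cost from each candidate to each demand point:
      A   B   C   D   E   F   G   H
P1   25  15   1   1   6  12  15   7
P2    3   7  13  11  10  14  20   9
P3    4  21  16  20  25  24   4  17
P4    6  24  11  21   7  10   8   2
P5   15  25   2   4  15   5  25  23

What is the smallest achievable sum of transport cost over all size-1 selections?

82

Open {P1}.
  A→P1 25, B→P1 15, C→P1 1, D→P1 1, E→P1 6, F→P1 12, G→P1 15, H→P1 7  ⇒ total 82.
Compare {P2}: total 87.
Compare {P4}: total 89.
No size-1 selection does better; minimum is 82.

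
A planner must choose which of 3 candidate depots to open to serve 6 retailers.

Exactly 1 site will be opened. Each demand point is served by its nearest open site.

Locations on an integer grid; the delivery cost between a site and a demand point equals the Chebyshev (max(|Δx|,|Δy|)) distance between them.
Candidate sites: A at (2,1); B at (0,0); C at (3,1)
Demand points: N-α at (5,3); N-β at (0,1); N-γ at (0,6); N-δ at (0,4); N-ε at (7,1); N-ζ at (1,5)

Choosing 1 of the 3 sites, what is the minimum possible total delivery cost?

21

Open {C}.
  N-α→C 2, N-β→C 3, N-γ→C 5, N-δ→C 3, N-ε→C 4, N-ζ→C 4  ⇒ total 21.
Compare {A}: total 22.
Compare {B}: total 28.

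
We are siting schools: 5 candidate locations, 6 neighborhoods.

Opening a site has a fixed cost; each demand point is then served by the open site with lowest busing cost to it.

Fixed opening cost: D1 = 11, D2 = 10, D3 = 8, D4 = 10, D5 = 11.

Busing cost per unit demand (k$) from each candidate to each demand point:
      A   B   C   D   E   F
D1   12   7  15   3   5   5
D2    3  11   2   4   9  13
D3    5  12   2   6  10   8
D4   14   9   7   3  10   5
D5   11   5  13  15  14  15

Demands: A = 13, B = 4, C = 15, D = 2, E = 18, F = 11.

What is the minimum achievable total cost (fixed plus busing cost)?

Open {D1, D2}: assign each demand point to its cheapest open site.
  A→D2 13×3=39, B→D1 4×7=28, C→D2 15×2=30, D→D1 2×3=6, E→D1 18×5=90, F→D1 11×5=55
  busing cost 248, fixed 21 → total 269.
Compare {D1, D2, D5}: busing cost 240 + fixed 32 = 272.
Compare {D1, D2, D3}: busing cost 248 + fixed 29 = 277.
Compare {D1, D2, D4}: busing cost 248 + fixed 31 = 279.
All other subsets cost ≥ 272. Minimum total cost: 269.

269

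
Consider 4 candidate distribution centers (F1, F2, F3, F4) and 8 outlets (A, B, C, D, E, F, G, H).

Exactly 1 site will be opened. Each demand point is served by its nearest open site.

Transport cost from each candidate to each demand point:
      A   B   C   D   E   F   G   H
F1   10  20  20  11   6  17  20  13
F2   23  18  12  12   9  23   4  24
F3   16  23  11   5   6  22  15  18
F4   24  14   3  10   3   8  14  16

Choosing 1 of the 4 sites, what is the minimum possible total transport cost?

92

Open {F4}.
  A→F4 24, B→F4 14, C→F4 3, D→F4 10, E→F4 3, F→F4 8, G→F4 14, H→F4 16  ⇒ total 92.
Compare {F3}: total 116.
Compare {F1}: total 117.
No size-1 selection does better; minimum is 92.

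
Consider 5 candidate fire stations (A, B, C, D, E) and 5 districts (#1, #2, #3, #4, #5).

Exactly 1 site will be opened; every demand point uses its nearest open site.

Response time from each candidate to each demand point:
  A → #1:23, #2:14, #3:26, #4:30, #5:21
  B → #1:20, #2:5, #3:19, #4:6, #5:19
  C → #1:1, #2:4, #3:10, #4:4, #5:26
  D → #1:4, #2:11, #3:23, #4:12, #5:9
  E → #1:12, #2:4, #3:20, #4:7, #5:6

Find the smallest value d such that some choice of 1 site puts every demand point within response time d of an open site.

Open {B}.
  Farthest demand point is #1 at response time 20 (to B); all others are ≤ 20.
With {E} the worst case is 20.
With {D} the worst case is 23.
No size-1 selection achieves below 20.

20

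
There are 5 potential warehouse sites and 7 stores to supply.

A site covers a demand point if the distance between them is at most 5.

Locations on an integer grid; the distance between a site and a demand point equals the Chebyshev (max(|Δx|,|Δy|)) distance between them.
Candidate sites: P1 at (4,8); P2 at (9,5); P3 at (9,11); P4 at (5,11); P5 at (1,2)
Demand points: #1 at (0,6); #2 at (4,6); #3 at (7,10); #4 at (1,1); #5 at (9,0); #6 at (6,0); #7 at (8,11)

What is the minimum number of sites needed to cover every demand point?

3

Coverage sets (demand points within 5 of each site):
  P1: {#1, #2, #3, #7}
  P2: {#2, #3, #5, #6}
  P3: {#2, #3, #7}
  P4: {#1, #2, #3, #7}
  P5: {#1, #2, #4, #6}
No 2 sites suffice: every size-2 union leaves at least one demand point uncovered.
But {P1, P2, P5} covers everything, so the minimum is 3.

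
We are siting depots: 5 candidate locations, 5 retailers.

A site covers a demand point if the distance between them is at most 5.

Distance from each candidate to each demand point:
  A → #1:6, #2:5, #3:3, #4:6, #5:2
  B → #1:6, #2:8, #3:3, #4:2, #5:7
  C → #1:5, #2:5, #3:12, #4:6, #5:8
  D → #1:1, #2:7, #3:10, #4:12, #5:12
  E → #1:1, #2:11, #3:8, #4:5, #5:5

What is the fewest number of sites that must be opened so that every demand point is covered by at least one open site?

2

Coverage sets (demand points within 5 of each site):
  A: {#2, #3, #5}
  B: {#3, #4}
  C: {#1, #2}
  D: {#1}
  E: {#1, #4, #5}
No single site covers all 5 demand points.
But {A, E} covers everything, so the minimum is 2.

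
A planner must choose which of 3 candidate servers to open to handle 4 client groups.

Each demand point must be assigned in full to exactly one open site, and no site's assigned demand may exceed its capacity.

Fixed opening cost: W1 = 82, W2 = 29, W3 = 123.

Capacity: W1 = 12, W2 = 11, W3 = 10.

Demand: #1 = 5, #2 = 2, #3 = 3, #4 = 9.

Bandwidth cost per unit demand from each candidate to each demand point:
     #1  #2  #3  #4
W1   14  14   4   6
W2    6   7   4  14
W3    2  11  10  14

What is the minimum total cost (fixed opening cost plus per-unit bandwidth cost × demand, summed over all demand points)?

Open {W1, W2}; cheapest assignment that respects the capacities:
  W1 (cap 12, load 12): #3, #4 — cost 3×4 + 9×6 = 66
  W2 (cap 11, load 7): #1, #2 — cost 5×6 + 2×7 = 44
  Shipping 110, fixed 111 → total 221.
  Any other capacity-feasible assignment to {W1, W2} ships for at least 110.
Compare {W1, W3}: its best feasible assignment gives total 303.
Compare {W1, W2, W3}: its best feasible assignment gives total 324.
Every other set of open sites that can feasibly serve all demand totals ≥ 303 even under its best assignment. Minimum: 221.

221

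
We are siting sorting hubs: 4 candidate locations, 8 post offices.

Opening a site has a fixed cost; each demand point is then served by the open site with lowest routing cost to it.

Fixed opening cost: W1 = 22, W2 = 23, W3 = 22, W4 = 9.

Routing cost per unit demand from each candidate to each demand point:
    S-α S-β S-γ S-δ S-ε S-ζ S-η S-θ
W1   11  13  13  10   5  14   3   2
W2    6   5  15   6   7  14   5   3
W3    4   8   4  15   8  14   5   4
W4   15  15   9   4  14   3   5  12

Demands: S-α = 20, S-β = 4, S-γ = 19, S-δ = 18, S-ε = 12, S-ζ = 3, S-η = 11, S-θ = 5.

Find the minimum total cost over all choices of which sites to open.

425

Open {W1, W3, W4}: assign each demand point to its cheapest open site.
  S-α→W3 20×4=80, S-β→W3 4×8=32, S-γ→W3 19×4=76, S-δ→W4 18×4=72, S-ε→W1 12×5=60, S-ζ→W4 3×3=9, S-η→W1 11×3=33, S-θ→W1 5×2=10
  routing cost 372, fixed 53 → total 425.
Compare {W1, W2, W3, W4}: routing cost 360 + fixed 76 = 436.
Compare {W2, W3, W4}: routing cost 411 + fixed 54 = 465.
Compare {W3, W4}: routing cost 440 + fixed 31 = 471.
All other subsets cost ≥ 436. Minimum total cost: 425.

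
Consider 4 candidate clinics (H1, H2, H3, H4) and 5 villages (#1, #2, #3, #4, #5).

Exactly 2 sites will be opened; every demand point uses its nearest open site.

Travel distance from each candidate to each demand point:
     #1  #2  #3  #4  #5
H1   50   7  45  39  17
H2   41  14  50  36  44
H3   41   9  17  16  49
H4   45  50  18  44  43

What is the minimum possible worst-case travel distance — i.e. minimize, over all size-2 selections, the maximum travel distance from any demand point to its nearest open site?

Open {H1, H3}.
  Farthest demand point is #1 at travel distance 41 (to H3); all others are ≤ 41.
With {H2, H4} the worst case is 43.
With {H3, H4} the worst case is 43.
No size-2 selection achieves below 41.

41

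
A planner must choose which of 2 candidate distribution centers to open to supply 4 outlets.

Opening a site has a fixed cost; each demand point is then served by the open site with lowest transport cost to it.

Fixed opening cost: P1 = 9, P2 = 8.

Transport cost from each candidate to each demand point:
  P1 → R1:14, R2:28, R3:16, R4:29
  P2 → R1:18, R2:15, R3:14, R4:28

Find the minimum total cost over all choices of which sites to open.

Open {P2}: assign each demand point to its cheapest open site.
  R1→P2 18, R2→P2 15, R3→P2 14, R4→P2 28
  transport cost 75, fixed 8 → total 83.
Compare {P1, P2}: transport cost 71 + fixed 17 = 88.
Compare {P1}: transport cost 87 + fixed 9 = 96.

83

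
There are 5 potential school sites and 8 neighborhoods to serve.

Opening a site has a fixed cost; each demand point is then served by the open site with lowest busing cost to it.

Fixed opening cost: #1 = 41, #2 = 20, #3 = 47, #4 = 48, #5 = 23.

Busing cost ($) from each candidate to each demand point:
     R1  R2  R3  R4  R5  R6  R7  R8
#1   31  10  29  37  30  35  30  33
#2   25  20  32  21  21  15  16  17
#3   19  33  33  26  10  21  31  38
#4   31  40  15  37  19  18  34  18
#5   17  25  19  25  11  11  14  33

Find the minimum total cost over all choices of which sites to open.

Open {#2, #5}: assign each demand point to its cheapest open site.
  R1→#5 17, R2→#2 20, R3→#5 19, R4→#2 21, R5→#5 11, R6→#5 11, R7→#5 14, R8→#2 17
  busing cost 130, fixed 43 → total 173.
Compare {#5}: busing cost 155 + fixed 23 = 178.
Compare {#2}: busing cost 167 + fixed 20 = 187.
Compare {#1, #5}: busing cost 140 + fixed 64 = 204.
All other subsets cost ≥ 178. Minimum total cost: 173.

173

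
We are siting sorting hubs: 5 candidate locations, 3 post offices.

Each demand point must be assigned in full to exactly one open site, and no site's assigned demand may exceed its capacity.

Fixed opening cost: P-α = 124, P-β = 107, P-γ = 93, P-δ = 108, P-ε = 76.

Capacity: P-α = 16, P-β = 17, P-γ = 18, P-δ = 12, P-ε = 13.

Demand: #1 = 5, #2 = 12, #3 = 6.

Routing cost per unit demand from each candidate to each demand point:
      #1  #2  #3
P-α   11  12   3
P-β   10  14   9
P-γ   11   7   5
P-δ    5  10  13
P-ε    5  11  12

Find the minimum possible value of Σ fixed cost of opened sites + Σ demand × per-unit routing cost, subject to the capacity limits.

Open {P-γ, P-ε}; cheapest assignment that respects the capacities:
  P-γ (cap 18, load 18): #2, #3 — cost 12×7 + 6×5 = 114
  P-ε (cap 13, load 5): #1 — cost 5×5 = 25
  Shipping 139, fixed 169 → total 308.
  Any other capacity-feasible assignment to {P-γ, P-ε} ships for at least 139.
Compare {P-γ, P-δ}: its best feasible assignment gives total 340.
Compare {P-β, P-γ}: its best feasible assignment gives total 364.
Every other set of open sites that can feasibly serve all demand totals ≥ 340 even under its best assignment. Minimum: 308.

308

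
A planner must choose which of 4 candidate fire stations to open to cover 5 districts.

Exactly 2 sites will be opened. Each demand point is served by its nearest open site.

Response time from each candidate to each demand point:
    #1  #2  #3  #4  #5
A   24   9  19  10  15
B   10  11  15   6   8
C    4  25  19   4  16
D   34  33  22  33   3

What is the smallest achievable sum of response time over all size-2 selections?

42

Open {B, C}.
  #1→C 4, #2→B 11, #3→B 15, #4→C 4, #5→B 8  ⇒ total 42.
Compare {B, D}: total 45.
Compare {A, B}: total 48.
No size-2 selection does better; minimum is 42.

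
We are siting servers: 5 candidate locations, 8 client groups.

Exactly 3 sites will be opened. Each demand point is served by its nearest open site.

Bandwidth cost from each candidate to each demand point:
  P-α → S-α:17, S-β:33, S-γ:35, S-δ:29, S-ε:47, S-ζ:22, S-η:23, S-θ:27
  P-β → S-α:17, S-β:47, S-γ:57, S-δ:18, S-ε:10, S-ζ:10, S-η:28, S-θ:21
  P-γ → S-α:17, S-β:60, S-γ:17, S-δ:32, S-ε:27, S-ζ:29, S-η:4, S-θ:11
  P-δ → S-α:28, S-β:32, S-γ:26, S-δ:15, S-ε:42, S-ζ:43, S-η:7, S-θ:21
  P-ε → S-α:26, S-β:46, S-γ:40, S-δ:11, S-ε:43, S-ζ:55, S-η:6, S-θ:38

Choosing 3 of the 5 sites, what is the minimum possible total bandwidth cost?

Open {P-β, P-γ, P-δ}.
  S-α→P-β 17, S-β→P-δ 32, S-γ→P-γ 17, S-δ→P-δ 15, S-ε→P-β 10, S-ζ→P-β 10, S-η→P-γ 4, S-θ→P-γ 11  ⇒ total 116.
Compare {P-α, P-β, P-γ}: total 120.
Compare {P-β, P-γ, P-ε}: total 126.
No size-3 selection does better; minimum is 116.

116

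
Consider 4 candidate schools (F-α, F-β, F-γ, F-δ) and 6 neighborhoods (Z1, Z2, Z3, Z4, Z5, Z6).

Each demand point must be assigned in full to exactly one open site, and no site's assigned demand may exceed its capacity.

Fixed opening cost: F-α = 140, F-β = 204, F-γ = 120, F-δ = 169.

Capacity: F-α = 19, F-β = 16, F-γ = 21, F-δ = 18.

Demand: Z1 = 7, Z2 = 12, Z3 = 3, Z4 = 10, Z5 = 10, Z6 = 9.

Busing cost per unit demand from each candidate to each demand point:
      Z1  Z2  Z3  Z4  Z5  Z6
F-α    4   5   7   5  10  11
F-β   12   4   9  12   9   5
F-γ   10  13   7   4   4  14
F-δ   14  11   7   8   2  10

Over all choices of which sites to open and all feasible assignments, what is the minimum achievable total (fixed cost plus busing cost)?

704

Open {F-α, F-β, F-γ}; cheapest assignment that respects the capacities:
  F-α (cap 19, load 19): Z1, Z2 — cost 7×4 + 12×5 = 88
  F-β (cap 16, load 12): Z3, Z6 — cost 3×9 + 9×5 = 72
  F-γ (cap 21, load 20): Z4, Z5 — cost 10×4 + 10×4 = 80
  Shipping 240, fixed 464 → total 704.
  Any other capacity-feasible assignment to {F-α, F-β, F-γ} ships for at least 240.
Compare {F-α, F-γ, F-δ}: its best feasible assignment gives total 708.
Compare {F-β, F-γ, F-δ}: its best feasible assignment gives total 836.
Every other set of open sites that can feasibly serve all demand totals ≥ 708 even under its best assignment. Minimum: 704.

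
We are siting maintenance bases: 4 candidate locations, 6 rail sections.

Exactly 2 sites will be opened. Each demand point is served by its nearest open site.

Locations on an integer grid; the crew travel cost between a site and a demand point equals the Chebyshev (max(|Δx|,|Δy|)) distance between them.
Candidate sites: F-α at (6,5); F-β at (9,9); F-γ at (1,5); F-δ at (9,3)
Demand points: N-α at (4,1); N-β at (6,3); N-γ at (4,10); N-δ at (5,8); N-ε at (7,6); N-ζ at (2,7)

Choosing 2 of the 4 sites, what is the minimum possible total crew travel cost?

17

Open {F-α, F-γ}.
  N-α→F-α 4, N-β→F-α 2, N-γ→F-α 5, N-δ→F-α 3, N-ε→F-α 1, N-ζ→F-γ 2  ⇒ total 17.
Compare {F-α, F-β}: total 19.
Compare {F-α, F-δ}: total 19.
No size-2 selection does better; minimum is 17.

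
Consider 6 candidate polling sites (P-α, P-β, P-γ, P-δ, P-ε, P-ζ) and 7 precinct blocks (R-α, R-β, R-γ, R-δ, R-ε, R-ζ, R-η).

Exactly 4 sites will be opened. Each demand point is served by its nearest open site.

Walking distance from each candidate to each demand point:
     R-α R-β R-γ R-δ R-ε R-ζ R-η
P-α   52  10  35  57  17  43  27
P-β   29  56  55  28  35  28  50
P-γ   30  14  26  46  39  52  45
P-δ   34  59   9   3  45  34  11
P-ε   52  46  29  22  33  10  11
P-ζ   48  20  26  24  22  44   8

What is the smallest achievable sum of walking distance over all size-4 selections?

Open {P-α, P-β, P-δ, P-ε}.
  R-α→P-β 29, R-β→P-α 10, R-γ→P-δ 9, R-δ→P-δ 3, R-ε→P-α 17, R-ζ→P-ε 10, R-η→P-δ 11  ⇒ total 89.
Compare {P-α, P-γ, P-δ, P-ε}: total 90.
Compare {P-α, P-δ, P-ε, P-ζ}: total 91.
No size-4 selection does better; minimum is 89.

89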